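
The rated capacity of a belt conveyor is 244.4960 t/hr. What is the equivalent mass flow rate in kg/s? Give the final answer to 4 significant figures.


m_dot = 244.4960 * 1000 / 3600
m_dot = 67.92 kg/s


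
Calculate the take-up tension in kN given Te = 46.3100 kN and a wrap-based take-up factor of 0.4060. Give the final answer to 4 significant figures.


T_tu = 46.3100 * 0.4060
T_tu = 18.80 kN


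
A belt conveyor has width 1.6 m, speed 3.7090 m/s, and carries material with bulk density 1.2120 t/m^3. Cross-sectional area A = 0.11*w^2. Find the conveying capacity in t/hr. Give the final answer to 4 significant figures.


A = 0.11 * 1.6^2 = 0.2816 m^2
C = 0.2816 * 3.7090 * 1.2120 * 3600
C = 4557 t/hr


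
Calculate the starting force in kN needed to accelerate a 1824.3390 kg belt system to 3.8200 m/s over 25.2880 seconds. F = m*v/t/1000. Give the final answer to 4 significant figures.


F = 1824.3390 * 3.8200 / 25.2880 / 1000
F = 0.2756 kN


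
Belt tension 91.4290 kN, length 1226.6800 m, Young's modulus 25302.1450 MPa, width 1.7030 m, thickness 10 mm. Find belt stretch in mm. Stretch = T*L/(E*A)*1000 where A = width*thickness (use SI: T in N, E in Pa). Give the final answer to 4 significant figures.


A = 1.7030 * 0.01 = 0.01703 m^2
Stretch = 91.4290*1000 * 1226.6800 / (25302.1450e6 * 0.01703) * 1000
Stretch = 260.3 mm


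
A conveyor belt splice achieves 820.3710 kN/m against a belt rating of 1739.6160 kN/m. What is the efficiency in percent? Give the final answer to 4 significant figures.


Eff = 820.3710 / 1739.6160 * 100
Eff = 47.16 %


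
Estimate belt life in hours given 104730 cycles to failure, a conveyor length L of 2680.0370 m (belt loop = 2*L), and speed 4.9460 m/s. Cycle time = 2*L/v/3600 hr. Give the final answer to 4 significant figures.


cycle_time = 2 * 2680.0370 / 4.9460 / 3600 = 0.301033 hr
life = 104730 * 0.301033 = 31530 hours


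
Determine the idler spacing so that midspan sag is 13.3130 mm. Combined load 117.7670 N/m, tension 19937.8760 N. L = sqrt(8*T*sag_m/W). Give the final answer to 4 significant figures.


sag = 13.3130/1000 = 0.013313 m
L = sqrt(8 * 19937.8760 * 0.013313 / 117.7670)
L = 4.246 m


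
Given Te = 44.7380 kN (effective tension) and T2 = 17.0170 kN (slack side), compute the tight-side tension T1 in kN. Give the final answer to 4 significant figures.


T1 = Te + T2 = 44.7380 + 17.0170
T1 = 61.75 kN


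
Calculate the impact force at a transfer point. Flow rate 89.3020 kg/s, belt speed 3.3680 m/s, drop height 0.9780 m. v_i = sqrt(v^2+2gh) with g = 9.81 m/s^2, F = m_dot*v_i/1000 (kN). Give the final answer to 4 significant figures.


v_i = sqrt(3.3680^2 + 2*9.81*0.9780) = 5.52556 m/s
F = 89.3020 * 5.52556 / 1000
F = 0.4934 kN


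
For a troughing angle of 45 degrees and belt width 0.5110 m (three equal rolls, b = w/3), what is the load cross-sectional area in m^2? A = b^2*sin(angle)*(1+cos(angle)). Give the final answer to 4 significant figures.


b = 0.5110/3 = 0.170333 m
A = 0.170333^2 * sin(45 deg) * (1 + cos(45 deg))
A = 0.03502 m^2


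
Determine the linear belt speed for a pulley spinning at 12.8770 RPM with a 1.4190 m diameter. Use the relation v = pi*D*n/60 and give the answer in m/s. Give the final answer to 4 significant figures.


v = pi * 1.4190 * 12.8770 / 60
v = 0.9567 m/s


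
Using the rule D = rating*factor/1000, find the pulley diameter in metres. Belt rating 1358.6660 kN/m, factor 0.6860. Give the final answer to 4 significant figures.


D = 1358.6660 * 0.6860 / 1000
D = 0.9320 m


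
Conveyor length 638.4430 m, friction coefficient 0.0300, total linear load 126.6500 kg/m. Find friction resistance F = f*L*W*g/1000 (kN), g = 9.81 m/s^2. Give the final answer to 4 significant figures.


F = 0.0300 * 638.4430 * 126.6500 * 9.81 / 1000
F = 23.80 kN


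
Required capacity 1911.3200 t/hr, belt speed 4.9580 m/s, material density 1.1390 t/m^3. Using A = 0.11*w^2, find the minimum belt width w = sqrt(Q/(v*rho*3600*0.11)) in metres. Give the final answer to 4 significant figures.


A_req = 1911.3200 / (4.9580 * 1.1390 * 3600) = 0.0940158 m^2
w = sqrt(0.0940158 / 0.11)
w = 0.9245 m


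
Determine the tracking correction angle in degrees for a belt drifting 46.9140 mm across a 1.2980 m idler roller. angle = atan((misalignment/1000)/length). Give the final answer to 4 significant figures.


misalign_m = 46.9140 / 1000 = 0.046914 m
angle = atan(0.046914 / 1.2980)
angle = 2.070 deg


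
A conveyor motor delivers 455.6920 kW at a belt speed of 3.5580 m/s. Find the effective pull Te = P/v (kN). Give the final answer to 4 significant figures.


Te = P / v = 455.6920 / 3.5580
Te = 128.1 kN


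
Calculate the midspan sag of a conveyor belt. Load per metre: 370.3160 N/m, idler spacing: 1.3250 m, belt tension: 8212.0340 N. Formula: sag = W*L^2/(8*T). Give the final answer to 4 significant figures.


sag = 370.3160 * 1.3250^2 / (8 * 8212.0340)
sag = 0.009896 m


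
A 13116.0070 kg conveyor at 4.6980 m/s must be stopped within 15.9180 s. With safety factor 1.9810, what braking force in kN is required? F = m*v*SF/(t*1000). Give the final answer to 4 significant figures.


F = 13116.0070 * 4.6980 / 15.9180 * 1.9810 / 1000
F = 7.669 kN


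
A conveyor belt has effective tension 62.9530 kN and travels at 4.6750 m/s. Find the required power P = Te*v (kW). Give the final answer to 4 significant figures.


P = Te * v = 62.9530 * 4.6750
P = 294.3 kW


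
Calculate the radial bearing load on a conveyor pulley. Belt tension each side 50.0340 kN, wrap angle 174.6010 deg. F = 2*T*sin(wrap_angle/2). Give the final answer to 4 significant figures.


F = 2 * 50.0340 * sin(174.6010/2 deg)
F = 99.96 kN


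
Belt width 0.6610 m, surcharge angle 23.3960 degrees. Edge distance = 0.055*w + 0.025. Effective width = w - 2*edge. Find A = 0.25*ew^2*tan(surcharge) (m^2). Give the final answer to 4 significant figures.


edge = 0.055*0.6610 + 0.025 = 0.061355 m
ew = 0.6610 - 2*0.061355 = 0.53829 m
A = 0.25 * 0.53829^2 * tan(23.3960 deg)
A = 0.03134 m^2


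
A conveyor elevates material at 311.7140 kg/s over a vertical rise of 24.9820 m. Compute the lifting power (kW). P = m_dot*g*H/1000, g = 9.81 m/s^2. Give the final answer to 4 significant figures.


P = 311.7140 * 9.81 * 24.9820 / 1000
P = 76.39 kW


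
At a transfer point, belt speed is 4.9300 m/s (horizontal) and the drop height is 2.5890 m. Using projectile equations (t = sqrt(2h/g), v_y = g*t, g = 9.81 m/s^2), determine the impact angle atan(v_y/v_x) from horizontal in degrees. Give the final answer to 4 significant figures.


t = sqrt(2*2.5890/9.81) = 0.726518 s
v_y = 9.81 * 0.726518 = 7.12714 m/s
angle = atan(7.12714 / 4.9300) = 55.33 deg


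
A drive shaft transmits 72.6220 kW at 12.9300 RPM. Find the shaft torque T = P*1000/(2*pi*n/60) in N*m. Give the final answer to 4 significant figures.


omega = 2*pi*12.9300/60 = 1.35403 rad/s
T = 72.6220*1000 / 1.35403
T = 53630 N*m


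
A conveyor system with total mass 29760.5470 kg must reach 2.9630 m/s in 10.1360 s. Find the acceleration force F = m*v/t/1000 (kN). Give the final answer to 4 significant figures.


F = 29760.5470 * 2.9630 / 10.1360 / 1000
F = 8.700 kN


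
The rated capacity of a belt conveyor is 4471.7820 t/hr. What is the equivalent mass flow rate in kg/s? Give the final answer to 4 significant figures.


m_dot = 4471.7820 * 1000 / 3600
m_dot = 1242 kg/s


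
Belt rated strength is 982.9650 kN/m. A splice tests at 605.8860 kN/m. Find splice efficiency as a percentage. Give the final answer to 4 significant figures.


Eff = 605.8860 / 982.9650 * 100
Eff = 61.64 %


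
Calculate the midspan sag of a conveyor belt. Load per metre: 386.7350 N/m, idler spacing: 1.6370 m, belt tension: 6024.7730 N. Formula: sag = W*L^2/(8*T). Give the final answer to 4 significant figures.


sag = 386.7350 * 1.6370^2 / (8 * 6024.7730)
sag = 0.02150 m


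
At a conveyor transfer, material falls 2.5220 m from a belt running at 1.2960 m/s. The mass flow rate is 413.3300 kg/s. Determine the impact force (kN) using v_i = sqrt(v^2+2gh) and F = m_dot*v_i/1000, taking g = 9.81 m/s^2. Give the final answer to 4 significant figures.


v_i = sqrt(1.2960^2 + 2*9.81*2.5220) = 7.15271 m/s
F = 413.3300 * 7.15271 / 1000
F = 2.956 kN


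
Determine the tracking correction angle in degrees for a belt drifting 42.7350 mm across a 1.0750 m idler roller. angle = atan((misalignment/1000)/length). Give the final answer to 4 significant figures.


misalign_m = 42.7350 / 1000 = 0.042735 m
angle = atan(0.042735 / 1.0750)
angle = 2.277 deg


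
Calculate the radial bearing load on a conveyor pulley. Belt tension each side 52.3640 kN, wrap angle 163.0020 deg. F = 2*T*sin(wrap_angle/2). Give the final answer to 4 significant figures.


F = 2 * 52.3640 * sin(163.0020/2 deg)
F = 103.6 kN


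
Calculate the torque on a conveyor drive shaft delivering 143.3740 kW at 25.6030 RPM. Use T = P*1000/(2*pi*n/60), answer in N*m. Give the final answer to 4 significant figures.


omega = 2*pi*25.6030/60 = 2.68114 rad/s
T = 143.3740*1000 / 2.68114
T = 53480 N*m


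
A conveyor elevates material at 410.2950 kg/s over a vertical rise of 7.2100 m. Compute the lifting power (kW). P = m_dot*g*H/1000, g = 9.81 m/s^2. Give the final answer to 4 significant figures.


P = 410.2950 * 9.81 * 7.2100 / 1000
P = 29.02 kW


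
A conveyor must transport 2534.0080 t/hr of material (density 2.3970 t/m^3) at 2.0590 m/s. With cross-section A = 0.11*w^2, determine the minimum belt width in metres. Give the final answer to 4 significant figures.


A_req = 2534.0080 / (2.0590 * 2.3970 * 3600) = 0.14262 m^2
w = sqrt(0.14262 / 0.11)
w = 1.139 m


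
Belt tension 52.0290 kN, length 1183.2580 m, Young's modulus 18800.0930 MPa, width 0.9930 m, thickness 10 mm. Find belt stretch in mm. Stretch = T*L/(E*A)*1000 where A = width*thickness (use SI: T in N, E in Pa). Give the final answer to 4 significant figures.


A = 0.9930 * 0.01 = 0.00993 m^2
Stretch = 52.0290*1000 * 1183.2580 / (18800.0930e6 * 0.00993) * 1000
Stretch = 329.8 mm


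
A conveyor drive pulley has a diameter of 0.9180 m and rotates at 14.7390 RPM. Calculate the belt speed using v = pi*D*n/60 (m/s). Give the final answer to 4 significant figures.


v = pi * 0.9180 * 14.7390 / 60
v = 0.7085 m/s


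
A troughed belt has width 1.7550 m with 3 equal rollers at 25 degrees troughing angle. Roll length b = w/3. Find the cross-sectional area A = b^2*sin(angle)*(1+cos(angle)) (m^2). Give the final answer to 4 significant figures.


b = 1.7550/3 = 0.585 m
A = 0.585^2 * sin(25 deg) * (1 + cos(25 deg))
A = 0.2757 m^2


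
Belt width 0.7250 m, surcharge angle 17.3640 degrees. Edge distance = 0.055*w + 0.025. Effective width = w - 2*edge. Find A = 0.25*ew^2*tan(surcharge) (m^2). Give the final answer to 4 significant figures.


edge = 0.055*0.7250 + 0.025 = 0.064875 m
ew = 0.7250 - 2*0.064875 = 0.59525 m
A = 0.25 * 0.59525^2 * tan(17.3640 deg)
A = 0.02770 m^2


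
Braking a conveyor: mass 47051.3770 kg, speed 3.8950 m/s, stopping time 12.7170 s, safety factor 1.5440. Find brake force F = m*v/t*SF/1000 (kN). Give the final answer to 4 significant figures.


F = 47051.3770 * 3.8950 / 12.7170 * 1.5440 / 1000
F = 22.25 kN


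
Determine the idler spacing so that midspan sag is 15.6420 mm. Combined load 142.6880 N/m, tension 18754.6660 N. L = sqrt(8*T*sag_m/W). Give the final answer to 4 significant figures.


sag = 15.6420/1000 = 0.015642 m
L = sqrt(8 * 18754.6660 * 0.015642 / 142.6880)
L = 4.056 m


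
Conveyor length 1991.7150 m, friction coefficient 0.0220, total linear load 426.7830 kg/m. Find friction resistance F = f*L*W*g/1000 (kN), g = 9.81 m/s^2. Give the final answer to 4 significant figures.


F = 0.0220 * 1991.7150 * 426.7830 * 9.81 / 1000
F = 183.5 kN


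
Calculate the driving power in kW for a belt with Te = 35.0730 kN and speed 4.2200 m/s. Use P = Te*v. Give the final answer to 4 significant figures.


P = Te * v = 35.0730 * 4.2200
P = 148.0 kW


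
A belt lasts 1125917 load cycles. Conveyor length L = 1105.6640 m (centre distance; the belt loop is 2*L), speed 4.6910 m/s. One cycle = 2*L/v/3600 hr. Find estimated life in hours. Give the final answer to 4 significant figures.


cycle_time = 2 * 1105.6640 / 4.6910 / 3600 = 0.130944 hr
life = 1125917 * 0.130944 = 147400 hours


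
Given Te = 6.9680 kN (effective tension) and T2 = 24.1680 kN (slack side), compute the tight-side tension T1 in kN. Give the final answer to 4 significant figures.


T1 = Te + T2 = 6.9680 + 24.1680
T1 = 31.14 kN


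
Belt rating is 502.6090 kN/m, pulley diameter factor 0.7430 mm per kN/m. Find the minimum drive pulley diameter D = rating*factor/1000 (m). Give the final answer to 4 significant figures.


D = 502.6090 * 0.7430 / 1000
D = 0.3734 m


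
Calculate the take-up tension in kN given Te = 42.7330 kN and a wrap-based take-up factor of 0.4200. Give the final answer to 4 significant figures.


T_tu = 42.7330 * 0.4200
T_tu = 17.95 kN


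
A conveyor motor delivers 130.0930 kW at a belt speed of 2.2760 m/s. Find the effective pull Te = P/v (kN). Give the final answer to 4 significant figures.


Te = P / v = 130.0930 / 2.2760
Te = 57.16 kN


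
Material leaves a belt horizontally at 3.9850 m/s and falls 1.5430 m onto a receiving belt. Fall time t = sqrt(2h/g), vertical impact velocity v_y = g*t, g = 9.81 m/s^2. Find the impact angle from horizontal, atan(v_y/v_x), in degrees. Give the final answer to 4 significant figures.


t = sqrt(2*1.5430/9.81) = 0.560872 s
v_y = 9.81 * 0.560872 = 5.50215 m/s
angle = atan(5.50215 / 3.9850) = 54.09 deg


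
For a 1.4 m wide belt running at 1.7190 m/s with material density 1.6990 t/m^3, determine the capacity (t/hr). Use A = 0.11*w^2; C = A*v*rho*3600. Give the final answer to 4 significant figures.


A = 0.11 * 1.4^2 = 0.2156 m^2
C = 0.2156 * 1.7190 * 1.6990 * 3600
C = 2267 t/hr


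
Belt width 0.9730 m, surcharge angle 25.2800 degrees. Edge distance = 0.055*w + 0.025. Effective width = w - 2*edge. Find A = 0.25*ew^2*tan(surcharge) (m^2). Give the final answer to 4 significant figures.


edge = 0.055*0.9730 + 0.025 = 0.078515 m
ew = 0.9730 - 2*0.078515 = 0.81597 m
A = 0.25 * 0.81597^2 * tan(25.2800 deg)
A = 0.07861 m^2


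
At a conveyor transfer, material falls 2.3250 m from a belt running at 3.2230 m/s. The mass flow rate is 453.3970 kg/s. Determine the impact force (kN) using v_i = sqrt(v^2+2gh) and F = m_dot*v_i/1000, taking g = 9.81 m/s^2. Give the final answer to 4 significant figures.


v_i = sqrt(3.2230^2 + 2*9.81*2.3250) = 7.4836 m/s
F = 453.3970 * 7.4836 / 1000
F = 3.393 kN


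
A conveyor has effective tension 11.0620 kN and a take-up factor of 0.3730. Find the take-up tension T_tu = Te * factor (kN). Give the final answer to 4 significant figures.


T_tu = 11.0620 * 0.3730
T_tu = 4.126 kN


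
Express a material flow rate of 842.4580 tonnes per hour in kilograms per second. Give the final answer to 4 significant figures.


m_dot = 842.4580 * 1000 / 3600
m_dot = 234.0 kg/s


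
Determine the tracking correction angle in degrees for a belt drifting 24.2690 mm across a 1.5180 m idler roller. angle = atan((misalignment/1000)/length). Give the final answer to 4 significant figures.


misalign_m = 24.2690 / 1000 = 0.024269 m
angle = atan(0.024269 / 1.5180)
angle = 0.9159 deg


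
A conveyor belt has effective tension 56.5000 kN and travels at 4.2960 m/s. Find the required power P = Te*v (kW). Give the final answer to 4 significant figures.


P = Te * v = 56.5000 * 4.2960
P = 242.7 kW


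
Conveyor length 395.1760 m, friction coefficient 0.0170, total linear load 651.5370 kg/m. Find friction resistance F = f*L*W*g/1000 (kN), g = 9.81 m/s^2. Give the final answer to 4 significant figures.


F = 0.0170 * 395.1760 * 651.5370 * 9.81 / 1000
F = 42.94 kN


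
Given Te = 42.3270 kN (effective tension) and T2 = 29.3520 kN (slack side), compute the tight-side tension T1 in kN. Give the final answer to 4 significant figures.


T1 = Te + T2 = 42.3270 + 29.3520
T1 = 71.68 kN


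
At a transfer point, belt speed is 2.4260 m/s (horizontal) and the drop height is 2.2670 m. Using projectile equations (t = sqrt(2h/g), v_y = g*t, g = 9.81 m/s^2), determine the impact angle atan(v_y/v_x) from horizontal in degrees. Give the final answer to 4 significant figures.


t = sqrt(2*2.2670/9.81) = 0.679839 s
v_y = 9.81 * 0.679839 = 6.66922 m/s
angle = atan(6.66922 / 2.4260) = 70.01 deg


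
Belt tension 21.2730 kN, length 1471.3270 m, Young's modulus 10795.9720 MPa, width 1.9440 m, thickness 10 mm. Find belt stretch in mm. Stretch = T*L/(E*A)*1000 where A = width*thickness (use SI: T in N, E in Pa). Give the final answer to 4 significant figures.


A = 1.9440 * 0.01 = 0.01944 m^2
Stretch = 21.2730*1000 * 1471.3270 / (10795.9720e6 * 0.01944) * 1000
Stretch = 149.1 mm


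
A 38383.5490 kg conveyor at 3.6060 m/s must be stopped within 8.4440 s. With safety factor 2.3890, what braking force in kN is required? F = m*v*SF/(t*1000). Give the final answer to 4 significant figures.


F = 38383.5490 * 3.6060 / 8.4440 * 2.3890 / 1000
F = 39.16 kN


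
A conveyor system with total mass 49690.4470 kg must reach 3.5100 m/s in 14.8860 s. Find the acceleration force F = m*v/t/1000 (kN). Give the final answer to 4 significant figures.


F = 49690.4470 * 3.5100 / 14.8860 / 1000
F = 11.72 kN


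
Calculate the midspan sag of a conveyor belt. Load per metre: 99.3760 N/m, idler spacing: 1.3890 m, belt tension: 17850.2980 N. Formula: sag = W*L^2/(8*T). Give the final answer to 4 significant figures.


sag = 99.3760 * 1.3890^2 / (8 * 17850.2980)
sag = 0.001343 m


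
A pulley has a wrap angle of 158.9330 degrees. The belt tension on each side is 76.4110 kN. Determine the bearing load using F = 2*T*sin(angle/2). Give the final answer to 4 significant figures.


F = 2 * 76.4110 * sin(158.9330/2 deg)
F = 150.2 kN


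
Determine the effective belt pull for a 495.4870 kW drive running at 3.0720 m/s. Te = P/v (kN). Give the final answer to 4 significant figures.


Te = P / v = 495.4870 / 3.0720
Te = 161.3 kN


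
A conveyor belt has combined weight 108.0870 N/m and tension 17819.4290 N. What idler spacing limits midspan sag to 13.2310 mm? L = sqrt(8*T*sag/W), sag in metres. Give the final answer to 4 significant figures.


sag = 13.2310/1000 = 0.013231 m
L = sqrt(8 * 17819.4290 * 0.013231 / 108.0870)
L = 4.177 m


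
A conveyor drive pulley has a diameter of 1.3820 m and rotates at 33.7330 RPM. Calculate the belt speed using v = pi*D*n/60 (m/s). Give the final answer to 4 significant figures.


v = pi * 1.3820 * 33.7330 / 60
v = 2.441 m/s


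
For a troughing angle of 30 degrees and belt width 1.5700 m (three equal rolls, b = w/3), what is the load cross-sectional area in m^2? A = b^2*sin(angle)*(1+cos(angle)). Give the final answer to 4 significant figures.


b = 1.5700/3 = 0.523333 m
A = 0.523333^2 * sin(30 deg) * (1 + cos(30 deg))
A = 0.2555 m^2


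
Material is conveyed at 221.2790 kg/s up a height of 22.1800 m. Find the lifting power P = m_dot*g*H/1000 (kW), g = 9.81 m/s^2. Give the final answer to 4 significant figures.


P = 221.2790 * 9.81 * 22.1800 / 1000
P = 48.15 kW


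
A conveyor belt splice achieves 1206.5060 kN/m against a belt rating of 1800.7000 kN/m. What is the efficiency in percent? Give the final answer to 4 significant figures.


Eff = 1206.5060 / 1800.7000 * 100
Eff = 67.00 %


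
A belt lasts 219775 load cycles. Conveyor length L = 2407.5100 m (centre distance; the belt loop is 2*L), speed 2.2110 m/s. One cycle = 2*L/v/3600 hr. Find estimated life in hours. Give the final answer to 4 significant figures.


cycle_time = 2 * 2407.5100 / 2.2110 / 3600 = 0.604932 hr
life = 219775 * 0.604932 = 132900 hours


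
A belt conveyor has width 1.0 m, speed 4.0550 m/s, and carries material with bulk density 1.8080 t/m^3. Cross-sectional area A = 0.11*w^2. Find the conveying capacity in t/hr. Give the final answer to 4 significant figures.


A = 0.11 * 1.0^2 = 0.11 m^2
C = 0.11 * 4.0550 * 1.8080 * 3600
C = 2903 t/hr


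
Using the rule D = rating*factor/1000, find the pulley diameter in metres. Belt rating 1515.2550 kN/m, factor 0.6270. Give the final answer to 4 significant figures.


D = 1515.2550 * 0.6270 / 1000
D = 0.9501 m


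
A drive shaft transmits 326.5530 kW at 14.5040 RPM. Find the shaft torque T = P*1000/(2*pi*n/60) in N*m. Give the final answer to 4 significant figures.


omega = 2*pi*14.5040/60 = 1.51886 rad/s
T = 326.5530*1000 / 1.51886
T = 215000 N*m


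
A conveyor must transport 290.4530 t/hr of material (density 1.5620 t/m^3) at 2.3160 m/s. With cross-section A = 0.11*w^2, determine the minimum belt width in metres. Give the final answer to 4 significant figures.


A_req = 290.4530 / (2.3160 * 1.5620 * 3600) = 0.0223025 m^2
w = sqrt(0.0223025 / 0.11)
w = 0.4503 m


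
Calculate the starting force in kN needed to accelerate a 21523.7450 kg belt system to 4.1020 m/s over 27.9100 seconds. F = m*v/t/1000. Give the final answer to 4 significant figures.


F = 21523.7450 * 4.1020 / 27.9100 / 1000
F = 3.163 kN


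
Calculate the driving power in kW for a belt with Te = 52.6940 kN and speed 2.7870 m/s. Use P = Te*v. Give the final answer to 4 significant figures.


P = Te * v = 52.6940 * 2.7870
P = 146.9 kW


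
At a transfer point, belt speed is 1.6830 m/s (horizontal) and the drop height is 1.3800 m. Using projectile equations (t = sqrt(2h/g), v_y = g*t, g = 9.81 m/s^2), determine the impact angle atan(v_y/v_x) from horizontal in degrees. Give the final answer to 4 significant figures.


t = sqrt(2*1.3800/9.81) = 0.53042 s
v_y = 9.81 * 0.53042 = 5.20342 m/s
angle = atan(5.20342 / 1.6830) = 72.08 deg


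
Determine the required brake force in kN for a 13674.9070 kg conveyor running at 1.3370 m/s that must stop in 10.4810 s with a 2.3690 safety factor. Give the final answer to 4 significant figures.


F = 13674.9070 * 1.3370 / 10.4810 * 2.3690 / 1000
F = 4.133 kN


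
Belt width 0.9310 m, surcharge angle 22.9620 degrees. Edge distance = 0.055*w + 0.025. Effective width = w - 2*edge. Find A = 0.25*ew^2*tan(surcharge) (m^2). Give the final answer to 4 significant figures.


edge = 0.055*0.9310 + 0.025 = 0.076205 m
ew = 0.9310 - 2*0.076205 = 0.77859 m
A = 0.25 * 0.77859^2 * tan(22.9620 deg)
A = 0.06421 m^2


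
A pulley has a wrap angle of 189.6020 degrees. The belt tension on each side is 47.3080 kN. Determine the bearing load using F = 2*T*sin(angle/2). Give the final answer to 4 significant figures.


F = 2 * 47.3080 * sin(189.6020/2 deg)
F = 94.28 kN


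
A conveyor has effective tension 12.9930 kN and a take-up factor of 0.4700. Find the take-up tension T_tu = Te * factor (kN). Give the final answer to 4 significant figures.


T_tu = 12.9930 * 0.4700
T_tu = 6.107 kN


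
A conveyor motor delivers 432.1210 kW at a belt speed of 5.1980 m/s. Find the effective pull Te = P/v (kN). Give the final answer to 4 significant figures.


Te = P / v = 432.1210 / 5.1980
Te = 83.13 kN


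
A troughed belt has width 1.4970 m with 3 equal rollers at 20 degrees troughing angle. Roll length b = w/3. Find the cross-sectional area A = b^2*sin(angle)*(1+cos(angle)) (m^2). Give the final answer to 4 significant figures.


b = 1.4970/3 = 0.499 m
A = 0.499^2 * sin(20 deg) * (1 + cos(20 deg))
A = 0.1652 m^2


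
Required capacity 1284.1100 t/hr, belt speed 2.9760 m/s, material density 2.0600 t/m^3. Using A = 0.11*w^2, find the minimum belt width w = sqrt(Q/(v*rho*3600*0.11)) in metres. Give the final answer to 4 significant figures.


A_req = 1284.1100 / (2.9760 * 2.0600 * 3600) = 0.0581835 m^2
w = sqrt(0.0581835 / 0.11)
w = 0.7273 m


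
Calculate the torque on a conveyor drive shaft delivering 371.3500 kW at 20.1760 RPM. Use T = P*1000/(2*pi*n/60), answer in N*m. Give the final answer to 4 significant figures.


omega = 2*pi*20.1760/60 = 2.11283 rad/s
T = 371.3500*1000 / 2.11283
T = 175800 N*m


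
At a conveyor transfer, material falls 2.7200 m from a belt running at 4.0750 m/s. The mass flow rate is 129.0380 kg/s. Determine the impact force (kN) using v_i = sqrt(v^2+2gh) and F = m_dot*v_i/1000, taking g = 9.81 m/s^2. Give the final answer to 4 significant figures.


v_i = sqrt(4.0750^2 + 2*9.81*2.7200) = 8.36493 m/s
F = 129.0380 * 8.36493 / 1000
F = 1.079 kN


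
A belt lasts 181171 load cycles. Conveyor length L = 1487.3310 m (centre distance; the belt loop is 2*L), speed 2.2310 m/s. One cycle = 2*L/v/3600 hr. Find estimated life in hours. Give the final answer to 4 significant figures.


cycle_time = 2 * 1487.3310 / 2.2310 / 3600 = 0.37037 hr
life = 181171 * 0.37037 = 67100 hours


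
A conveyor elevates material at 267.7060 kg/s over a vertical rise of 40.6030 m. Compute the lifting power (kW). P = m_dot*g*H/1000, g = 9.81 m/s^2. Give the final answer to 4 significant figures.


P = 267.7060 * 9.81 * 40.6030 / 1000
P = 106.6 kW


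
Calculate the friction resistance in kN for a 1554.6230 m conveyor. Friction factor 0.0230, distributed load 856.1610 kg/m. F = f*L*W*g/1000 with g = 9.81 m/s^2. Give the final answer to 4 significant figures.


F = 0.0230 * 1554.6230 * 856.1610 * 9.81 / 1000
F = 300.3 kN


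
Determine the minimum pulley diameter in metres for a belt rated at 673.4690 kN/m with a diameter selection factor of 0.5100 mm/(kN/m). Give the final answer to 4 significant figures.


D = 673.4690 * 0.5100 / 1000
D = 0.3435 m


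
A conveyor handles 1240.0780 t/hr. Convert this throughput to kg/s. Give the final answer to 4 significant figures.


m_dot = 1240.0780 * 1000 / 3600
m_dot = 344.5 kg/s


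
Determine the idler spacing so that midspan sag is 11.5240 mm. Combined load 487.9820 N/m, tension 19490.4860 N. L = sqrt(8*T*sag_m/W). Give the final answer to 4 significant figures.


sag = 11.5240/1000 = 0.011524 m
L = sqrt(8 * 19490.4860 * 0.011524 / 487.9820)
L = 1.919 m


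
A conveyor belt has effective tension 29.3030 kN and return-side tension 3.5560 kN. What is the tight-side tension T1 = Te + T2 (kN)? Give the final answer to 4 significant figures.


T1 = Te + T2 = 29.3030 + 3.5560
T1 = 32.86 kN


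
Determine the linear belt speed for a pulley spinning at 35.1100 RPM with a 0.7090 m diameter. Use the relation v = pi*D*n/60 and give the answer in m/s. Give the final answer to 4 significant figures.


v = pi * 0.7090 * 35.1100 / 60
v = 1.303 m/s


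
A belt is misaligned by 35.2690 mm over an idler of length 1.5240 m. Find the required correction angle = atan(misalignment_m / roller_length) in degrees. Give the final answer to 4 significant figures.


misalign_m = 35.2690 / 1000 = 0.035269 m
angle = atan(0.035269 / 1.5240)
angle = 1.326 deg


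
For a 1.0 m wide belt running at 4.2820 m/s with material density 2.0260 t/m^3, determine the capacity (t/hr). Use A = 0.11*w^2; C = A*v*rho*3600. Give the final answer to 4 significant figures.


A = 0.11 * 1.0^2 = 0.11 m^2
C = 0.11 * 4.2820 * 2.0260 * 3600
C = 3435 t/hr


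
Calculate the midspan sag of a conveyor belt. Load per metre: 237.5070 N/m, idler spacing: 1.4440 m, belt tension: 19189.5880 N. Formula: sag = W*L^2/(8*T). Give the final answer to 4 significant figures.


sag = 237.5070 * 1.4440^2 / (8 * 19189.5880)
sag = 0.003226 m


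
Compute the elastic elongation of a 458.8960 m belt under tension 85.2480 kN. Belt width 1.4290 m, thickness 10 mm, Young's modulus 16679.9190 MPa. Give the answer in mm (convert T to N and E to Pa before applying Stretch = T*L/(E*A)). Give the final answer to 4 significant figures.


A = 1.4290 * 0.01 = 0.01429 m^2
Stretch = 85.2480*1000 * 458.8960 / (16679.9190e6 * 0.01429) * 1000
Stretch = 164.1 mm


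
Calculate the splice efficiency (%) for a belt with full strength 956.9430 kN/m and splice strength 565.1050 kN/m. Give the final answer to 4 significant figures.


Eff = 565.1050 / 956.9430 * 100
Eff = 59.05 %


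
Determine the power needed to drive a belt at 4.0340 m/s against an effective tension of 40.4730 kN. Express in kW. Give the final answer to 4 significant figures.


P = Te * v = 40.4730 * 4.0340
P = 163.3 kW


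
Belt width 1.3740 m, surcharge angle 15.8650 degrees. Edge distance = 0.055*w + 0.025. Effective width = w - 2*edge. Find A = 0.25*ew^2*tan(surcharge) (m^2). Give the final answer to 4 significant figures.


edge = 0.055*1.3740 + 0.025 = 0.10057 m
ew = 1.3740 - 2*0.10057 = 1.17286 m
A = 0.25 * 1.17286^2 * tan(15.8650 deg)
A = 0.09774 m^2


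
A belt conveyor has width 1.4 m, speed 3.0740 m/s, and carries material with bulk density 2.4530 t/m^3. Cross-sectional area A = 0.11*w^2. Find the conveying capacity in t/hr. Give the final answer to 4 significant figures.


A = 0.11 * 1.4^2 = 0.2156 m^2
C = 0.2156 * 3.0740 * 2.4530 * 3600
C = 5853 t/hr


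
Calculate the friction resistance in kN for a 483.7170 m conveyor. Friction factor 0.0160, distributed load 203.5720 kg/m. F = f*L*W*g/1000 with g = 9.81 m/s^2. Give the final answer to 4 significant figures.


F = 0.0160 * 483.7170 * 203.5720 * 9.81 / 1000
F = 15.46 kN


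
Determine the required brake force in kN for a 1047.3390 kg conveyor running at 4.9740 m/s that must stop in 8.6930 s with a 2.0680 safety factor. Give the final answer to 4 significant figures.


F = 1047.3390 * 4.9740 / 8.6930 * 2.0680 / 1000
F = 1.239 kN


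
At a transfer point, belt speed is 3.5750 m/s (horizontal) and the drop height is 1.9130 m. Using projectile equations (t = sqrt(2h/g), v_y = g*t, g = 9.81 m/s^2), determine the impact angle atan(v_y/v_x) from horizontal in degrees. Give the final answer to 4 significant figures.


t = sqrt(2*1.9130/9.81) = 0.624508 s
v_y = 9.81 * 0.624508 = 6.12642 m/s
angle = atan(6.12642 / 3.5750) = 59.73 deg


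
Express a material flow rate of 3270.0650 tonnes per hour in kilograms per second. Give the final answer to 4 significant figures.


m_dot = 3270.0650 * 1000 / 3600
m_dot = 908.4 kg/s


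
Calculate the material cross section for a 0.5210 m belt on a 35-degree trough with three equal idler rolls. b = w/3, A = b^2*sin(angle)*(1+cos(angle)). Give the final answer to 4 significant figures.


b = 0.5210/3 = 0.173667 m
A = 0.173667^2 * sin(35 deg) * (1 + cos(35 deg))
A = 0.03147 m^2


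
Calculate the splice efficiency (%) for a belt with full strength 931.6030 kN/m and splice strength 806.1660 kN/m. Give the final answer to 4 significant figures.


Eff = 806.1660 / 931.6030 * 100
Eff = 86.54 %


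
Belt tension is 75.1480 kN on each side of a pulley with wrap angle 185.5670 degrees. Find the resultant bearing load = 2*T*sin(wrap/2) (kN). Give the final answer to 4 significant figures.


F = 2 * 75.1480 * sin(185.5670/2 deg)
F = 150.1 kN


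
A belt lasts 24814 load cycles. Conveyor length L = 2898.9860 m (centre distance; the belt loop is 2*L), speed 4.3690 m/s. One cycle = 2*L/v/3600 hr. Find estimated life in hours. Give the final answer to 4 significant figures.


cycle_time = 2 * 2898.9860 / 4.3690 / 3600 = 0.368631 hr
life = 24814 * 0.368631 = 9147 hours


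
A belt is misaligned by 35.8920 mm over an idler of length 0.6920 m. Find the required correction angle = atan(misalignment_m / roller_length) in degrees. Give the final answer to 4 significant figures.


misalign_m = 35.8920 / 1000 = 0.035892 m
angle = atan(0.035892 / 0.6920)
angle = 2.969 deg


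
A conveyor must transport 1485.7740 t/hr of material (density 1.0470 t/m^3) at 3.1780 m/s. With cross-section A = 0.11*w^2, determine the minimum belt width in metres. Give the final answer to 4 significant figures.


A_req = 1485.7740 / (3.1780 * 1.0470 * 3600) = 0.124037 m^2
w = sqrt(0.124037 / 0.11)
w = 1.062 m


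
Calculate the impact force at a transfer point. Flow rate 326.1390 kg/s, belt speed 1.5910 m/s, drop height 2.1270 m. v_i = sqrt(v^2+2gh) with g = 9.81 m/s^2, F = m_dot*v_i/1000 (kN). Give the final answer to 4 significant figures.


v_i = sqrt(1.5910^2 + 2*9.81*2.1270) = 6.65305 m/s
F = 326.1390 * 6.65305 / 1000
F = 2.170 kN


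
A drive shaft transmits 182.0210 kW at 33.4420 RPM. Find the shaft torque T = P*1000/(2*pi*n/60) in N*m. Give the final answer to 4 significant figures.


omega = 2*pi*33.4420/60 = 3.50204 rad/s
T = 182.0210*1000 / 3.50204
T = 51980 N*m


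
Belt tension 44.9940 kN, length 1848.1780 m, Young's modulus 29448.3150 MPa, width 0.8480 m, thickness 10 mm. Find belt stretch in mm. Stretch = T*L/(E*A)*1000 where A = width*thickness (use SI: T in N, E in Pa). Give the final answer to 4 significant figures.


A = 0.8480 * 0.01 = 0.00848 m^2
Stretch = 44.9940*1000 * 1848.1780 / (29448.3150e6 * 0.00848) * 1000
Stretch = 333.0 mm


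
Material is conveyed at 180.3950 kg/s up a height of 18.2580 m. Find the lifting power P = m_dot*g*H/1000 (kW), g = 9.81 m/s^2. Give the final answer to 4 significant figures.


P = 180.3950 * 9.81 * 18.2580 / 1000
P = 32.31 kW


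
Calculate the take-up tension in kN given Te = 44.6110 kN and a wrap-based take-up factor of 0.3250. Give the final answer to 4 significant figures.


T_tu = 44.6110 * 0.3250
T_tu = 14.50 kN


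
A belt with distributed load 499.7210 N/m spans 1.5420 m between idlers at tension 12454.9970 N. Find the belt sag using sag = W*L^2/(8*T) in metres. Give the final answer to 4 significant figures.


sag = 499.7210 * 1.5420^2 / (8 * 12454.9970)
sag = 0.01193 m


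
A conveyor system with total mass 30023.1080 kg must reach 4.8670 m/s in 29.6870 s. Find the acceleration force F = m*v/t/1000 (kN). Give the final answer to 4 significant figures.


F = 30023.1080 * 4.8670 / 29.6870 / 1000
F = 4.922 kN


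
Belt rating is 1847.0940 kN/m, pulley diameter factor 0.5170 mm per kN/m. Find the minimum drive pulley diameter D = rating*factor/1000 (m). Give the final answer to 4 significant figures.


D = 1847.0940 * 0.5170 / 1000
D = 0.9549 m


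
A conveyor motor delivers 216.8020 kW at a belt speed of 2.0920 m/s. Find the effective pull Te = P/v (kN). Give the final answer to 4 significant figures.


Te = P / v = 216.8020 / 2.0920
Te = 103.6 kN


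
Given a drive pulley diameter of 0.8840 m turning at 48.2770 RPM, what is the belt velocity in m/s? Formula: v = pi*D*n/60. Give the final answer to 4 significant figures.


v = pi * 0.8840 * 48.2770 / 60
v = 2.235 m/s


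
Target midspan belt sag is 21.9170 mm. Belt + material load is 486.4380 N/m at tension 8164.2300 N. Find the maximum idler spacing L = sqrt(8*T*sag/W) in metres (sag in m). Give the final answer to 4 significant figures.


sag = 21.9170/1000 = 0.021917 m
L = sqrt(8 * 8164.2300 * 0.021917 / 486.4380)
L = 1.715 m


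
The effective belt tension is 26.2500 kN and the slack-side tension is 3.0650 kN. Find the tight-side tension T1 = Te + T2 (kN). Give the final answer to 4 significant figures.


T1 = Te + T2 = 26.2500 + 3.0650
T1 = 29.32 kN


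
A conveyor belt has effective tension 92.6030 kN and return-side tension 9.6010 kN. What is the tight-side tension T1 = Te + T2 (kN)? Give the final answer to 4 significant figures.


T1 = Te + T2 = 92.6030 + 9.6010
T1 = 102.2 kN


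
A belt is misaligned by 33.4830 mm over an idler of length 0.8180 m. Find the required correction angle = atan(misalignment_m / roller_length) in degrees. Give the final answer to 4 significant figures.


misalign_m = 33.4830 / 1000 = 0.033483 m
angle = atan(0.033483 / 0.8180)
angle = 2.344 deg


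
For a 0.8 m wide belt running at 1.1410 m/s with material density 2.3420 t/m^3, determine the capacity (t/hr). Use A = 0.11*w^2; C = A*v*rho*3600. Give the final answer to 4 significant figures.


A = 0.11 * 0.8^2 = 0.0704 m^2
C = 0.0704 * 1.1410 * 2.3420 * 3600
C = 677.2 t/hr


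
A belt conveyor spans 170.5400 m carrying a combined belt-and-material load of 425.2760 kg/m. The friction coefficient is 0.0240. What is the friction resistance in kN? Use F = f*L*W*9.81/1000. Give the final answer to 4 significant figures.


F = 0.0240 * 170.5400 * 425.2760 * 9.81 / 1000
F = 17.08 kN


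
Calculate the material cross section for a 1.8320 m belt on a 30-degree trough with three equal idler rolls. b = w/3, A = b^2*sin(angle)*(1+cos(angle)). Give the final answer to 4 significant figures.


b = 1.8320/3 = 0.610667 m
A = 0.610667^2 * sin(30 deg) * (1 + cos(30 deg))
A = 0.3479 m^2


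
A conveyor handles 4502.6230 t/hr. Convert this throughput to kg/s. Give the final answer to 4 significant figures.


m_dot = 4502.6230 * 1000 / 3600
m_dot = 1251 kg/s


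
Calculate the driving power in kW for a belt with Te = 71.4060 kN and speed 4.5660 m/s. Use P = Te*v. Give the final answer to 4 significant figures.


P = Te * v = 71.4060 * 4.5660
P = 326.0 kW


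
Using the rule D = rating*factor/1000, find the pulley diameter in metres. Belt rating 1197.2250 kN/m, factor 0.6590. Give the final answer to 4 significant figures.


D = 1197.2250 * 0.6590 / 1000
D = 0.7890 m


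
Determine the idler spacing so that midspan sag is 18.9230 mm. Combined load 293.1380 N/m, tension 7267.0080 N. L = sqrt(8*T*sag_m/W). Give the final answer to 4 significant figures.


sag = 18.9230/1000 = 0.018923 m
L = sqrt(8 * 7267.0080 * 0.018923 / 293.1380)
L = 1.937 m


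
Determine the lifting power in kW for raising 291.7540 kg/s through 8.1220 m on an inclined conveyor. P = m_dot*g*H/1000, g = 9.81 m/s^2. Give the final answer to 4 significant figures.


P = 291.7540 * 9.81 * 8.1220 / 1000
P = 23.25 kW


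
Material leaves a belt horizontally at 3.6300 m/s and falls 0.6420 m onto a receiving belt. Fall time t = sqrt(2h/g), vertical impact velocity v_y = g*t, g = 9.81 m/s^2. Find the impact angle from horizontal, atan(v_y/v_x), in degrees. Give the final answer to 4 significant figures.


t = sqrt(2*0.6420/9.81) = 0.361783 s
v_y = 9.81 * 0.361783 = 3.54909 m/s
angle = atan(3.54909 / 3.6300) = 44.35 deg


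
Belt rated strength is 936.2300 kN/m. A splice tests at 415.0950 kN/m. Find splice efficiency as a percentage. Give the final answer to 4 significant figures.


Eff = 415.0950 / 936.2300 * 100
Eff = 44.34 %


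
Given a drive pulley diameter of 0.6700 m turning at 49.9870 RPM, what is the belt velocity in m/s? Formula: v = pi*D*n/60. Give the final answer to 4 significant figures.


v = pi * 0.6700 * 49.9870 / 60
v = 1.754 m/s


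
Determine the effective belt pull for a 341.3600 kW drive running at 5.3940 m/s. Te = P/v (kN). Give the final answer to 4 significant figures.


Te = P / v = 341.3600 / 5.3940
Te = 63.29 kN


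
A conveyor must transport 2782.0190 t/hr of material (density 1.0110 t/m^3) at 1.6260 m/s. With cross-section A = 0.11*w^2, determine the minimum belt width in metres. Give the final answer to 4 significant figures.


A_req = 2782.0190 / (1.6260 * 1.0110 * 3600) = 0.470095 m^2
w = sqrt(0.470095 / 0.11)
w = 2.067 m


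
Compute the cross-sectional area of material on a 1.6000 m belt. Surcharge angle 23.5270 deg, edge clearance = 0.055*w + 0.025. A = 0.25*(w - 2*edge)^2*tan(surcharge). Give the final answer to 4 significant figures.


edge = 0.055*1.6000 + 0.025 = 0.113 m
ew = 1.6000 - 2*0.113 = 1.374 m
A = 0.25 * 1.374^2 * tan(23.5270 deg)
A = 0.2055 m^2


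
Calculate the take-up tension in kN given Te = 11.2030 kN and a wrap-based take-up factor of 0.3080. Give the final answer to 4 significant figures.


T_tu = 11.2030 * 0.3080
T_tu = 3.451 kN


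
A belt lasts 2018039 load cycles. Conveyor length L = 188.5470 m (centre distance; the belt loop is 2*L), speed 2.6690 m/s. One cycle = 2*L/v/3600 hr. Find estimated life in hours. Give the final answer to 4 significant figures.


cycle_time = 2 * 188.5470 / 2.6690 / 3600 = 0.0392463 hr
life = 2018039 * 0.0392463 = 79200 hours
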